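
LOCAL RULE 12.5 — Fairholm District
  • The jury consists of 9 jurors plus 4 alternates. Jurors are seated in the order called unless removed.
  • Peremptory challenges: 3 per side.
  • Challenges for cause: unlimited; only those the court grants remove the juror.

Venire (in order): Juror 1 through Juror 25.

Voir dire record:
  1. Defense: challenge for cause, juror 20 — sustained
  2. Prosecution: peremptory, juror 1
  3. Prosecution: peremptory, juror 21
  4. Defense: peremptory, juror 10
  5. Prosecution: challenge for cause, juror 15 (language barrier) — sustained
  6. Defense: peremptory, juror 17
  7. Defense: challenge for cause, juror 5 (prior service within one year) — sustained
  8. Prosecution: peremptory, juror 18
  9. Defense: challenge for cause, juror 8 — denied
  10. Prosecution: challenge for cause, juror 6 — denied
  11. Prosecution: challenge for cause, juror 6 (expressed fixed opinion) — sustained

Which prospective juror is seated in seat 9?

13

Removed: #1, #5, #6, #10, #15, #17, #18, #20, #21. (#8 stays — for-cause denied.)
Seating in order: seats 1–9 → #2, #3, #4, #7, #8, #9, #11, #12, #13; alternates → #14, #16, #19, #22.
So seat 9 is #13.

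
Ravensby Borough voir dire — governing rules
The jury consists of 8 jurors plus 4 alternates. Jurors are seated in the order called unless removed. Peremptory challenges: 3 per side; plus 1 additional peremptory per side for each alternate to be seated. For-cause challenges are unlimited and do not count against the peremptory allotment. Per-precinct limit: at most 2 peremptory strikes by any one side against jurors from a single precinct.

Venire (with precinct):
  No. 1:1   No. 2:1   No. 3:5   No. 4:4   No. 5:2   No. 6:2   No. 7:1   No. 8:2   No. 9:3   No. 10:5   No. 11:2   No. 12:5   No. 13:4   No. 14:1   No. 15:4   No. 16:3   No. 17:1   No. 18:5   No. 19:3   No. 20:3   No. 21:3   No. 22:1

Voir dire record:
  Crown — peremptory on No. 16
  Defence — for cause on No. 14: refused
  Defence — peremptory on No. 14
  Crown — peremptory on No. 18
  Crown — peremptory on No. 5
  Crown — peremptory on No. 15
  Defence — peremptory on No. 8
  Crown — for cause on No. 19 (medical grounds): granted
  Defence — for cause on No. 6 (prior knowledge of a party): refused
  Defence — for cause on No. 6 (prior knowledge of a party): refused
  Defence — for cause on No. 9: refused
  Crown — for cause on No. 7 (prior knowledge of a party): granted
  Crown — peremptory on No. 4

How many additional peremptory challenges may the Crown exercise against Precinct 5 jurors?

1

Crown peremptories so far: #16, #18, #5, #15, #4 — 5 of 7 used, 2 left overall.
Against Precinct 5: #18 — 1 used; per-precinct cap 2 leaves 1.
Binding limit: min(2, 1) = 1.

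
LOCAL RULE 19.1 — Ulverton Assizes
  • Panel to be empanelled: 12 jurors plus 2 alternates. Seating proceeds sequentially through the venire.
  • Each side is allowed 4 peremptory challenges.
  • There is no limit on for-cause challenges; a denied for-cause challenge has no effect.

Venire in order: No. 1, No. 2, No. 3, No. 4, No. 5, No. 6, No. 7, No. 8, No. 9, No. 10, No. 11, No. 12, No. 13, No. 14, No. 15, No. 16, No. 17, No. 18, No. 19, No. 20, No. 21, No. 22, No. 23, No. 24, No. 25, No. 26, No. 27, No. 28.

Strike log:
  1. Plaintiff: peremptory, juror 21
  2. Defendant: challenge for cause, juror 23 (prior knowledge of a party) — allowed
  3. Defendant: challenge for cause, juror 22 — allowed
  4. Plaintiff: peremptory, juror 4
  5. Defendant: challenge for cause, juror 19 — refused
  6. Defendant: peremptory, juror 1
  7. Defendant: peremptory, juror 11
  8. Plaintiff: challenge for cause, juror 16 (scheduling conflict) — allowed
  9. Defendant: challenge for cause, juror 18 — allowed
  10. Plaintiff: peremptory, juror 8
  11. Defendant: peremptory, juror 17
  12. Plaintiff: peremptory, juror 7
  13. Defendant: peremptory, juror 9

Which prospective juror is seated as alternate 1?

Removed: #1, #4, #7, #8, #9, #11, #16, #17, #18, #21, #22, #23. (#19 stays — for-cause denied.)
Filling seats in venire order through position 13: #2, #3, #5, #6, #10, #12, #13, #14, #15, #19, #20, #24, #25.
So alternate 1 is #25.

25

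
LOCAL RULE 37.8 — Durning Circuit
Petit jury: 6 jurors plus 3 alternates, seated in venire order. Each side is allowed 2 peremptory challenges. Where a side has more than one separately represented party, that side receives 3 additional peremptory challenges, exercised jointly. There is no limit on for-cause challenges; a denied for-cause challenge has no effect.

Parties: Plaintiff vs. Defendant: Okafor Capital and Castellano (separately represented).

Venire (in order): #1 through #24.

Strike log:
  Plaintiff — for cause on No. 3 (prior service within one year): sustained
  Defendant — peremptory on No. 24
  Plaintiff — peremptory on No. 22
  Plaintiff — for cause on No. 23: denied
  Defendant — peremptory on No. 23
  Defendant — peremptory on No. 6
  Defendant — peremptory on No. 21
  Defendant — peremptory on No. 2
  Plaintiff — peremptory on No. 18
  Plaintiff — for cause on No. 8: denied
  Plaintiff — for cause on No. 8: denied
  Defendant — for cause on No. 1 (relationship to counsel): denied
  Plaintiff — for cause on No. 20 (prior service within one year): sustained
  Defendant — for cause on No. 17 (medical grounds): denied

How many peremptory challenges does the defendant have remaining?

Defendant allotment: 2 base + 3 multi-party = 5.
Defendant peremptories used: #24, #23, #6, #21, #2 — 5 (for-cause on #1, #17 don't count).
Remaining: 5 − 5 = 0.

0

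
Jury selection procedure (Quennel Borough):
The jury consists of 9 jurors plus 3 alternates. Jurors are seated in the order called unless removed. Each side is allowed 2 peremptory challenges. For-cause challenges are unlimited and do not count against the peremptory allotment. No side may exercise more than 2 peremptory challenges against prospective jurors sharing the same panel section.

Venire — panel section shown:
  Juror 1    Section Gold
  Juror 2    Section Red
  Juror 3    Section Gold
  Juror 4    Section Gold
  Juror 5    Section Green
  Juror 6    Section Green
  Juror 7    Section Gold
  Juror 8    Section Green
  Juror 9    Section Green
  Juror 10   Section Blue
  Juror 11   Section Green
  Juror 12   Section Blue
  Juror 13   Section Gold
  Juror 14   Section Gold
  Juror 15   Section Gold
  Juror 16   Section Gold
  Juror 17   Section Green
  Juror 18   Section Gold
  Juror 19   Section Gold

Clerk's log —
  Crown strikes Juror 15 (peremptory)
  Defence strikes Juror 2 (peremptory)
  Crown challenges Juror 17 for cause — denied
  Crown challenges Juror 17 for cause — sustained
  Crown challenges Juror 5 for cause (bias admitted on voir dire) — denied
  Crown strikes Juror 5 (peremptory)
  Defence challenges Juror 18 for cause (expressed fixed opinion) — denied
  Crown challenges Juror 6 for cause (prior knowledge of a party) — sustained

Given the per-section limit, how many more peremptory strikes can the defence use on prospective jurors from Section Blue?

Defence peremptories so far: #2 — 1 of 2 used, 1 left overall.
Against Section Blue: none yet — per-section cap 2 leaves 2.
Binding limit: min(1, 2) = 1.

1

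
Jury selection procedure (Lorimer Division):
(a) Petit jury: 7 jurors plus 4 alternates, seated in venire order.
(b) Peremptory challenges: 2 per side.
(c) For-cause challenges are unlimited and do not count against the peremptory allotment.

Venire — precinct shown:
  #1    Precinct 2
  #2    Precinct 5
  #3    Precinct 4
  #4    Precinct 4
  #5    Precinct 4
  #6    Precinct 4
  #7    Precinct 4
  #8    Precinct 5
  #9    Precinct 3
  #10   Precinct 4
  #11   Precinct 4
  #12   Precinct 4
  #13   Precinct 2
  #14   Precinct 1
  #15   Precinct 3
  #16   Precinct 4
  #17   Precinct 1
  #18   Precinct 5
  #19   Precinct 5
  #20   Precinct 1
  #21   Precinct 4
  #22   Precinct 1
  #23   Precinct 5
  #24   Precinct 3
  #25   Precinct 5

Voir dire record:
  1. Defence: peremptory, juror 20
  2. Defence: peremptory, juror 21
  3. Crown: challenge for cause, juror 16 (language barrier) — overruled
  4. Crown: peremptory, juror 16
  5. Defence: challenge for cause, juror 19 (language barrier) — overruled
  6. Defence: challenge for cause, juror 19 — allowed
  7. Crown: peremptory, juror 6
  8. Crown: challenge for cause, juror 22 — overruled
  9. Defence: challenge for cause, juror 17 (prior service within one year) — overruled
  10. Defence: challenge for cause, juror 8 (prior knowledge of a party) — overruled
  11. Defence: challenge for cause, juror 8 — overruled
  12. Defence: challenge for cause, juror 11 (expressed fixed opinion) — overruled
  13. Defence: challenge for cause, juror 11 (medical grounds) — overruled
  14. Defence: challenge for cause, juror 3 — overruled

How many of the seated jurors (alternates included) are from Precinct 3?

1

Removed: #6, #16, #19, #20, #21.
Seated (11 incl. alternates): #1, #2, #3, #4, #5, #7, #8, #9, #10, #11, #12.
Of those, in Precinct 3: #9 → 1.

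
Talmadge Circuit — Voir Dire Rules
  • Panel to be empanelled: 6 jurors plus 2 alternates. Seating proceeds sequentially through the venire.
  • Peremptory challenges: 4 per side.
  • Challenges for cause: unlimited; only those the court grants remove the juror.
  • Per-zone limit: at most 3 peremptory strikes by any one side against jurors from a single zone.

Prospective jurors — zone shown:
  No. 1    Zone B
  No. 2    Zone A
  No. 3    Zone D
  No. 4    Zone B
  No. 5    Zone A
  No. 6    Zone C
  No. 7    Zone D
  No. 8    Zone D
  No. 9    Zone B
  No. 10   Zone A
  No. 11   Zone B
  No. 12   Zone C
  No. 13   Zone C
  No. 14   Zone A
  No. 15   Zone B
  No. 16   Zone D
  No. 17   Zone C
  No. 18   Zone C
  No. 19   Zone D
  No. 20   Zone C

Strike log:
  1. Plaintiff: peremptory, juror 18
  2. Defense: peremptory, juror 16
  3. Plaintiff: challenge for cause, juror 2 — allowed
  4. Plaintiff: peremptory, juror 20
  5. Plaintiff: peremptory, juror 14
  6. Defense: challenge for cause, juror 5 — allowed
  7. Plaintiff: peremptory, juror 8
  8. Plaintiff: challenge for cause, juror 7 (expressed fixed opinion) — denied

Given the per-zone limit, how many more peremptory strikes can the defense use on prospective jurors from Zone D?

2

Defense peremptories so far: #16 — 1 of 4 used, 3 left overall.
Against Zone D: #16 — 1 used; per-zone cap 3 leaves 2.
Binding limit: min(3, 2) = 2.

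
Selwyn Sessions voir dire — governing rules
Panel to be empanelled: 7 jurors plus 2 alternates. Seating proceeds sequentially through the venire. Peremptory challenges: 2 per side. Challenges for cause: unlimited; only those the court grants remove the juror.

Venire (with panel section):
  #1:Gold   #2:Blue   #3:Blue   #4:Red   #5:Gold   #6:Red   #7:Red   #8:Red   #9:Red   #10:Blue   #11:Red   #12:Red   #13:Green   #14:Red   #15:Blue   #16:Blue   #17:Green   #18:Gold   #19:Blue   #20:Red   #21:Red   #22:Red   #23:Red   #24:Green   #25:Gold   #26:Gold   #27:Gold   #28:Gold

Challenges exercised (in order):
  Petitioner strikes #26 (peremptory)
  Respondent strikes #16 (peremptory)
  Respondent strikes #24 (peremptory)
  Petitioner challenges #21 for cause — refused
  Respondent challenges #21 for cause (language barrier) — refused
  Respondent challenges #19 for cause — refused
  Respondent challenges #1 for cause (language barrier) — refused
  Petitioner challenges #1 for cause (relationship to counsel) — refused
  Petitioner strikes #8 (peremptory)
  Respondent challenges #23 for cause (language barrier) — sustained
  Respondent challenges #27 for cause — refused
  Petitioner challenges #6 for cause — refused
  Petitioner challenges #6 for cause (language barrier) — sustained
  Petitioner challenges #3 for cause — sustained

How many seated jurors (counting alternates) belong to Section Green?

0

Removed: #3, #6, #8, #16, #23, #24, #26.
Seated (9 incl. alternates): #1, #2, #4, #5, #7, #9, #10, #11, #12.
None of those are in Section Green → 0.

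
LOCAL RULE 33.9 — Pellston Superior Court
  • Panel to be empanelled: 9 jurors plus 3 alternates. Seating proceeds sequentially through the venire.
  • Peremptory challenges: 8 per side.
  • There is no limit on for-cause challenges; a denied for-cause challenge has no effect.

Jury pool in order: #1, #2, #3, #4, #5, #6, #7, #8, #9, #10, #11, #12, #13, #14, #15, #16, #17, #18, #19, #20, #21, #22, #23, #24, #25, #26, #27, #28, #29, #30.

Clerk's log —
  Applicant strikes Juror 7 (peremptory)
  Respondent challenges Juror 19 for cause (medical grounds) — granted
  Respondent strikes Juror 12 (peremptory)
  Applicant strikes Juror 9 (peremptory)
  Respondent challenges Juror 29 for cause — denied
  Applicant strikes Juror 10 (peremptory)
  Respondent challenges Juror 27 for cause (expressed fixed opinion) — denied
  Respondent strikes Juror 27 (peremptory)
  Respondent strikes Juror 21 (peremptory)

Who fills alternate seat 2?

Removed: #7, #9, #10, #12, #19, #21, #27. (#29 stays — for-cause denied.)
Filling seats in venire order through position 11: #1, #2, #3, #4, #5, #6, #8, #11, #13, #14, #15.
So alternate 2 is #15.

15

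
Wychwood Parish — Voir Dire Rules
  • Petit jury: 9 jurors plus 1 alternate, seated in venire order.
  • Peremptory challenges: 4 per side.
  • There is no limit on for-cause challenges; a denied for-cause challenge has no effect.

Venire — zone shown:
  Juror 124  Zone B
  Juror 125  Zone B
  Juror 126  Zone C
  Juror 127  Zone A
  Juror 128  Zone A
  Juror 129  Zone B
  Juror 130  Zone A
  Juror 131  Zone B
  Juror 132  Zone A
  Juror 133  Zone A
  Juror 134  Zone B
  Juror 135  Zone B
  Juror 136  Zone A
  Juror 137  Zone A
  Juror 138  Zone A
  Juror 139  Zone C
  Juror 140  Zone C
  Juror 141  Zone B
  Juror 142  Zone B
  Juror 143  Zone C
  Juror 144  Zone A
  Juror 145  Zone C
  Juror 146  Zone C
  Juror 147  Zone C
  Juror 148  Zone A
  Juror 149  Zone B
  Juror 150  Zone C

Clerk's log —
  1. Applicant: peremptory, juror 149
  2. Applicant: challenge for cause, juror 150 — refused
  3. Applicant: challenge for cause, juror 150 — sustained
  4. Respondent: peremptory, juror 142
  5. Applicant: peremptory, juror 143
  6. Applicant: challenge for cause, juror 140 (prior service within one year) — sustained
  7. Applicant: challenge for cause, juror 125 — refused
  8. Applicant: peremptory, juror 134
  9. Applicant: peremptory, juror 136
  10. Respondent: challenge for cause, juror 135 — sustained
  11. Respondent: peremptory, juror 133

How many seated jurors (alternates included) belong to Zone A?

5

Removed: #133, #134, #135, #136, #140, #142, #143, #149, #150.
Seated (10 incl. alternates): #124, #125, #126, #127, #128, #129, #130, #131, #132, #137.
Of those, in Zone A: #127, #128, #130, #132, #137 → 5.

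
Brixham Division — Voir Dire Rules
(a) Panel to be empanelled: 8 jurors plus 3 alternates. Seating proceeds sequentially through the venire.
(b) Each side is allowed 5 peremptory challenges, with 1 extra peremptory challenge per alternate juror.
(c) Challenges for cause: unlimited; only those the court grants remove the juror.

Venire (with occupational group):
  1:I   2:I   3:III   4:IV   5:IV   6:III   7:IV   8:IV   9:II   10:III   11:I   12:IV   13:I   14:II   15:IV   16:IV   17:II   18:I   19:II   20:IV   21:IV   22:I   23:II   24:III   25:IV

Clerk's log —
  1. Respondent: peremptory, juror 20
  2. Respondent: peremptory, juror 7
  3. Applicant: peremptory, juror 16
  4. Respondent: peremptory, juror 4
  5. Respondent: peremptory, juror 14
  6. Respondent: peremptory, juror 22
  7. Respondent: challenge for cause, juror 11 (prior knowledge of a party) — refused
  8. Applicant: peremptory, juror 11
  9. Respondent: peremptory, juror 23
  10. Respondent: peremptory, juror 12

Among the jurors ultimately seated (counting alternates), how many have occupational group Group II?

2

Removed: #4, #7, #11, #12, #14, #16, #20, #22, #23.
Seated (11 incl. alternates): #1, #2, #3, #5, #6, #8, #9, #10, #13, #15, #17.
Of those, in Group II: #9, #17 → 2.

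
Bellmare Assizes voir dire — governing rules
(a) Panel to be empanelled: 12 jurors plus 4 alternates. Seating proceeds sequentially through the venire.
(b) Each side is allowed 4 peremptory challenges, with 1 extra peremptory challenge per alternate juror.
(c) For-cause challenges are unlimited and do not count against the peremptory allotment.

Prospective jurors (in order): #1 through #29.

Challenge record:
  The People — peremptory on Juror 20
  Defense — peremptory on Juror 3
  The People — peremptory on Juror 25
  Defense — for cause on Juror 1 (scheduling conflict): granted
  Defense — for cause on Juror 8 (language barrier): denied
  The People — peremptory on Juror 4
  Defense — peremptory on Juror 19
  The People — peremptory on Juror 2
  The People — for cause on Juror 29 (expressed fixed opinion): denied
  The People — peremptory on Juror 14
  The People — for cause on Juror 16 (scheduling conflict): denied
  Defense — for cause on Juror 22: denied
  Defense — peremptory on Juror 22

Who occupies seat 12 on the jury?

Removed: #1, #2, #3, #4, #14, #19, #20, #22, #25. (#8, #16, #29 stay — for-cause denied.)
Seating in order: seats 1–12 → #5, #6, #7, #8, #9, #10, #11, #12, #13, #15, #16, #17; alternates → #18, #21, #23, #24.
So seat 12 is #17.

17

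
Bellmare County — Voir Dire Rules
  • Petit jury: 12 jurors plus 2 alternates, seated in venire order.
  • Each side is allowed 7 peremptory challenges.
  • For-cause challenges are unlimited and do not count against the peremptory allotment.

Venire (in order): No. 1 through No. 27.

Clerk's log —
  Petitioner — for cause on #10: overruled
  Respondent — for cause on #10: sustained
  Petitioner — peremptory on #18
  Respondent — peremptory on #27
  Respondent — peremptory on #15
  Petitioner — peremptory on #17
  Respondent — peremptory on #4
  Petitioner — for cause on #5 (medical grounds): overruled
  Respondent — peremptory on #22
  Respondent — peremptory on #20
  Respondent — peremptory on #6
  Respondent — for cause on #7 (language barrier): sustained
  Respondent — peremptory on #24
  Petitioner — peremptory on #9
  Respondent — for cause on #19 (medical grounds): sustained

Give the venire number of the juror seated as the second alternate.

Removed: #4, #6, #7, #9, #10, #15, #17, #18, #19, #20, #22, #24, #27. (#5 stays — for-cause denied.)
Filling seats in venire order through position 14: #1, #2, #3, #5, #8, #11, #12, #13, #14, #16, #21, #23, #25, #26.
So alternate 2 is #26.

26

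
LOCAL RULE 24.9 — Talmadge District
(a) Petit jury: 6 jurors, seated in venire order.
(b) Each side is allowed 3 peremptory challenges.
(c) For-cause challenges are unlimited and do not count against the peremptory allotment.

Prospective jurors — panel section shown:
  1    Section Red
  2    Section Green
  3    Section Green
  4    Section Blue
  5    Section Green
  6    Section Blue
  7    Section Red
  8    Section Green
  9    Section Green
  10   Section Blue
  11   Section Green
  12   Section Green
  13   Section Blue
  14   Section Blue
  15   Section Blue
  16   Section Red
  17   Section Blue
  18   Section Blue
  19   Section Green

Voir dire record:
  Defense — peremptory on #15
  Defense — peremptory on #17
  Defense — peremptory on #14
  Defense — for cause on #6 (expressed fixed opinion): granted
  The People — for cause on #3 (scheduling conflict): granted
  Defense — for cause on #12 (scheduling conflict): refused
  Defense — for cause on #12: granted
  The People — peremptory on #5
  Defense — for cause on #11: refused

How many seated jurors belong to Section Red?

Removed: #3, #5, #6, #12, #14, #15, #17.
Seated jurors 1–6: #1, #2, #4, #7, #8, #9.
Of those, in Section Red: #1, #7 → 2.

2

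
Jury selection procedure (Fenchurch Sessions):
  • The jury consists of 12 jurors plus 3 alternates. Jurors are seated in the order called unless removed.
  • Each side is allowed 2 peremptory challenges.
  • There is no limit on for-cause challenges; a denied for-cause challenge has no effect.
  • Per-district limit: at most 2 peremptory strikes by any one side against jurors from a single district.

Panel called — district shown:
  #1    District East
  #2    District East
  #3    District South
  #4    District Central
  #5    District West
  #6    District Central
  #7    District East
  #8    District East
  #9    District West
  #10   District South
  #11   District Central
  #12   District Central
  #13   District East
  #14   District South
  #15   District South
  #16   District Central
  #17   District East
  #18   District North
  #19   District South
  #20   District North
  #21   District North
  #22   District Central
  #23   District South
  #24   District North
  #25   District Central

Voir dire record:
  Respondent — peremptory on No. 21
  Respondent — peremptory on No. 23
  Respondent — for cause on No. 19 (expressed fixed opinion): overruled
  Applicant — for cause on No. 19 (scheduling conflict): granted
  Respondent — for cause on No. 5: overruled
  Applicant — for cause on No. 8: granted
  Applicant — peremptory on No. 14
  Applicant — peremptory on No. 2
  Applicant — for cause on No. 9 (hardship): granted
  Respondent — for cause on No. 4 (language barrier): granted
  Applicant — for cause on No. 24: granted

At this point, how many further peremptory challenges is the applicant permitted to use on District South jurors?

Applicant peremptories so far: #14, #2 — 2 of 2 used, 0 left overall.
Against District South: #14 — 1 used; per-district cap 2 leaves 1.
Binding limit: min(0, 1) = 0.

0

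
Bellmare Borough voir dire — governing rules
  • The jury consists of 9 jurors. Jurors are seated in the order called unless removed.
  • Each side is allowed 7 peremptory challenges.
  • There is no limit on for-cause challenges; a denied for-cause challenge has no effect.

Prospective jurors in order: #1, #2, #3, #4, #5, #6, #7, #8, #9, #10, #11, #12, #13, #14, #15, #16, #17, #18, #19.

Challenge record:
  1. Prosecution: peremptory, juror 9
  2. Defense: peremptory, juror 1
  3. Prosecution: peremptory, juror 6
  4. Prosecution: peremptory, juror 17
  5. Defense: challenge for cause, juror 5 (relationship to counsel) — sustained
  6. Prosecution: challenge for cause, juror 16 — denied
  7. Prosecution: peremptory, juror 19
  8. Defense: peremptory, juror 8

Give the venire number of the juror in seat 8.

Removed: #1, #5, #6, #8, #9, #17, #19. (#16 stays — for-cause denied.)
Seating in order: seats 1–9 → #2, #3, #4, #7, #10, #11, #12, #13, #14.
So seat 8 is #13.

13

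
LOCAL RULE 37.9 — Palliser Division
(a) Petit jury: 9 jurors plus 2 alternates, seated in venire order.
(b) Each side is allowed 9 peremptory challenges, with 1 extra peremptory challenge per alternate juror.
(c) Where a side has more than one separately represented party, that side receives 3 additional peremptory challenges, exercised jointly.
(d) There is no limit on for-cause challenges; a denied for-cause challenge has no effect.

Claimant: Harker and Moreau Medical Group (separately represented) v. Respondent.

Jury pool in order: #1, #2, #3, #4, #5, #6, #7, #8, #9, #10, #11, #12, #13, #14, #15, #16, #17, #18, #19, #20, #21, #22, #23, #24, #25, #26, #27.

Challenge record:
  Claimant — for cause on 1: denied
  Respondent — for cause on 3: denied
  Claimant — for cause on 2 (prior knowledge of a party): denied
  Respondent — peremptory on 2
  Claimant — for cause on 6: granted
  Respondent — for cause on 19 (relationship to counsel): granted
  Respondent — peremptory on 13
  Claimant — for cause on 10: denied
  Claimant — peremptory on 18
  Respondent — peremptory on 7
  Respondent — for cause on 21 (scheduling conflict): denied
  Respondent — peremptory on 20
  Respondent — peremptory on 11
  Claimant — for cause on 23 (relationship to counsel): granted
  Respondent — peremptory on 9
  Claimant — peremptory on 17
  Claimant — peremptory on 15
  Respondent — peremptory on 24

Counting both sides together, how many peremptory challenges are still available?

Claimant allotment: 9 base + 1 × 2 alternates + 3 multi-party = 14. Respondent allotment: 9 base + 1 × 2 alternates = 11.
Claimant peremptories used: #18, #17, #15 — 3 (for-cause on #1, #2, #6, #10, #23 don't count).
Respondent peremptories used: #2, #13, #7, #20, #11, #9, #24 — 7 (for-cause on #3, #19, #21 don't count).
Remaining: (14 − 3) + (11 − 7) = 15.

15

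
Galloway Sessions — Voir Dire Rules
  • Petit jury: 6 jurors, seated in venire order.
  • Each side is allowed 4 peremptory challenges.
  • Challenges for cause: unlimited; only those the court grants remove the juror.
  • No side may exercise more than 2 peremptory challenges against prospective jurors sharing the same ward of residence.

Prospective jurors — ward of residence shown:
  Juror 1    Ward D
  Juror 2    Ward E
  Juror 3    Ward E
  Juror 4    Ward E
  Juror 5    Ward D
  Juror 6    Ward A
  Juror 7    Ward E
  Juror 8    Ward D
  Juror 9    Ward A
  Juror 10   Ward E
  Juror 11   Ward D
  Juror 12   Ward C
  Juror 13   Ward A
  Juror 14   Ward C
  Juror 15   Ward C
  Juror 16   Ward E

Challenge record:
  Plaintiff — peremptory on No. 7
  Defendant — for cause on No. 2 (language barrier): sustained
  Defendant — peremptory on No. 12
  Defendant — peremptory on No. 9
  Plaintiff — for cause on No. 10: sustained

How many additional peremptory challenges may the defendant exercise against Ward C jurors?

Defendant peremptories so far: #12, #9 — 2 of 4 used, 2 left overall.
Against Ward C: #12 — 1 used; per-ward cap 2 leaves 1.
Binding limit: min(2, 1) = 1.

1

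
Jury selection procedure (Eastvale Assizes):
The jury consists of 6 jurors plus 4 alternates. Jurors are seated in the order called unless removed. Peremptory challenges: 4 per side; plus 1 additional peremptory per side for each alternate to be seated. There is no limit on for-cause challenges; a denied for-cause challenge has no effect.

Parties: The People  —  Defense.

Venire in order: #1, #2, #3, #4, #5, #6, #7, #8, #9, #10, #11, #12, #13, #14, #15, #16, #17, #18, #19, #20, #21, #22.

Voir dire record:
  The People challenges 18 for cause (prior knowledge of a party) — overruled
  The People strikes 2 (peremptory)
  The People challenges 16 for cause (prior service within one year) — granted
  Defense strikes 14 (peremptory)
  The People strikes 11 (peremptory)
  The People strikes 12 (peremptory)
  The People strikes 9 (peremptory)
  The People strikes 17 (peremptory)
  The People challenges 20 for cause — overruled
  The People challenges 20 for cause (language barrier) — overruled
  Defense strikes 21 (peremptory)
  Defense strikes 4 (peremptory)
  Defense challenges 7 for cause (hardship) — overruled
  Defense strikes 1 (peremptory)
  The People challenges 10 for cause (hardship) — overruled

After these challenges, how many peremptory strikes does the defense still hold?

4

Defense allotment: 4 base + 1 × 4 alternates = 8.
Defense peremptories used: #14, #21, #4, #1 — 4 (the for-cause on #7 doesn't count).
Remaining: 8 − 4 = 4.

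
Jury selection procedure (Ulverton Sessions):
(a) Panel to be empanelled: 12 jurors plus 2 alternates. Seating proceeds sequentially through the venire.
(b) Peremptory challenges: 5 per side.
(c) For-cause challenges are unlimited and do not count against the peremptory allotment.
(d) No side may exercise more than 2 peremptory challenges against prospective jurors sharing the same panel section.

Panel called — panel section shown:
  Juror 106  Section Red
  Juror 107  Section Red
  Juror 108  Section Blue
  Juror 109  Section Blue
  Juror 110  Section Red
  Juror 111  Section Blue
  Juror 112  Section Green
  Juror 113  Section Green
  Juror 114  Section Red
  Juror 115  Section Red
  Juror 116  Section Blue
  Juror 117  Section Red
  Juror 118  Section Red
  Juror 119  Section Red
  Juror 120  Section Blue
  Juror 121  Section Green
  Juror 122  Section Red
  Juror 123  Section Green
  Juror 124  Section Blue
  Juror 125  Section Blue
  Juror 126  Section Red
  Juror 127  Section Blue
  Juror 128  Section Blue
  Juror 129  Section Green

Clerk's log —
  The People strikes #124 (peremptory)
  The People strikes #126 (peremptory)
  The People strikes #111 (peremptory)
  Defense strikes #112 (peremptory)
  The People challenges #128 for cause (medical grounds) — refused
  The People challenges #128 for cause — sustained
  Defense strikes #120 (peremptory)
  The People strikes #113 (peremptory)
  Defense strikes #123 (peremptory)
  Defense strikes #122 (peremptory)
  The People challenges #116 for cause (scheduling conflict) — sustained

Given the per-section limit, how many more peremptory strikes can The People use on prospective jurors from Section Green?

The People peremptories so far: #124, #126, #111, #113 — 4 of 5 used, 1 left overall.
Against Section Green: #113 — 1 used; per-section cap 2 leaves 1.
Binding limit: min(1, 1) = 1.

1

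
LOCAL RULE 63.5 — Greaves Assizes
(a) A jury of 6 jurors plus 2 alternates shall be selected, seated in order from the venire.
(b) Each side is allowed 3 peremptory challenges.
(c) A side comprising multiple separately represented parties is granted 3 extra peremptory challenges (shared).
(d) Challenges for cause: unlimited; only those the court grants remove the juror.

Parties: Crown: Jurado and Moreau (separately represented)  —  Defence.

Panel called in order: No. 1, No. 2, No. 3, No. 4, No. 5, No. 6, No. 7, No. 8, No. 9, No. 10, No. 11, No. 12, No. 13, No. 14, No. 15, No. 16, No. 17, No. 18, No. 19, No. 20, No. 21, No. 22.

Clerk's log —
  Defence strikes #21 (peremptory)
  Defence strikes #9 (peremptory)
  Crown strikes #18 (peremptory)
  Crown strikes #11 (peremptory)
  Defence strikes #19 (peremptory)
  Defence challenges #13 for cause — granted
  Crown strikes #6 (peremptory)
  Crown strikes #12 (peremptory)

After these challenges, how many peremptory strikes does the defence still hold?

0

Defence allotment: 3.
Defence peremptories used: #21, #9, #19 — 3 (the for-cause on #13 doesn't count).
Remaining: 3 − 3 = 0.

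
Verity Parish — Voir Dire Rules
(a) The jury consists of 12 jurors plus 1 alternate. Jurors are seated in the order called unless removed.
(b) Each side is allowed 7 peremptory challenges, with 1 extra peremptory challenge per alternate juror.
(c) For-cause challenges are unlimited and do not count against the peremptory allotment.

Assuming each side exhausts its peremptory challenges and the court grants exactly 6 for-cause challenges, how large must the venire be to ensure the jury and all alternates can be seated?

35

Seats to fill: 12 + 1 alternates = 13.
Peremptories: 7 + 1×1 = 8 per side × 2 sides = 16.
For-cause removals: 6.
Minimum venire: 13 + 16 + 6 = 35.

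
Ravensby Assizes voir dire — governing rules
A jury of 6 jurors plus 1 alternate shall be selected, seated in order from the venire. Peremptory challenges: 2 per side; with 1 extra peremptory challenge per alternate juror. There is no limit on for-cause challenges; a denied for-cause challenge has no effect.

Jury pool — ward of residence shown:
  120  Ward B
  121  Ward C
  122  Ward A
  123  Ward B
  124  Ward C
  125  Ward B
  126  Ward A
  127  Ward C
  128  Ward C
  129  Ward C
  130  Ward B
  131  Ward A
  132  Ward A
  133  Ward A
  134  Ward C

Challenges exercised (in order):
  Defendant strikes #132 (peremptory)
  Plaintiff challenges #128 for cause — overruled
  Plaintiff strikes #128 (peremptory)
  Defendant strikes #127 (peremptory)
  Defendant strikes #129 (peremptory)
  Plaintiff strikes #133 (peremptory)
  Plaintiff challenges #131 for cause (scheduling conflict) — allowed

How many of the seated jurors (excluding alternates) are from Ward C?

2

Removed: #127, #128, #129, #131, #132, #133.
Seated jurors 1–6: #120, #121, #122, #123, #124, #125 (alternates #126 not counted).
Of those, in Ward C: #121, #124 → 2.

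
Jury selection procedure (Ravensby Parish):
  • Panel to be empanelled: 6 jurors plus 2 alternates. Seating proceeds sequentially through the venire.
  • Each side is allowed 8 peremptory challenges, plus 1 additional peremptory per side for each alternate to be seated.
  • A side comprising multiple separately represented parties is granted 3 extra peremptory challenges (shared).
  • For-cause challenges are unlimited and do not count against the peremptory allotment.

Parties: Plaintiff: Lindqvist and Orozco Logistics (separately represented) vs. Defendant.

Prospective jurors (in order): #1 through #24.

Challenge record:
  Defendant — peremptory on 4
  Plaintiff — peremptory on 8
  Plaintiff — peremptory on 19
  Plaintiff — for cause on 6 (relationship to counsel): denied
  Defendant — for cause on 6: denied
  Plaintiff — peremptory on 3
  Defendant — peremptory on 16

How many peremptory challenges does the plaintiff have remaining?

10

Plaintiff allotment: 8 base + 1 × 2 alternates + 3 multi-party = 13.
Plaintiff peremptories used: #8, #19, #3 — 3 (the for-cause on #6 doesn't count).
Remaining: 13 − 3 = 10.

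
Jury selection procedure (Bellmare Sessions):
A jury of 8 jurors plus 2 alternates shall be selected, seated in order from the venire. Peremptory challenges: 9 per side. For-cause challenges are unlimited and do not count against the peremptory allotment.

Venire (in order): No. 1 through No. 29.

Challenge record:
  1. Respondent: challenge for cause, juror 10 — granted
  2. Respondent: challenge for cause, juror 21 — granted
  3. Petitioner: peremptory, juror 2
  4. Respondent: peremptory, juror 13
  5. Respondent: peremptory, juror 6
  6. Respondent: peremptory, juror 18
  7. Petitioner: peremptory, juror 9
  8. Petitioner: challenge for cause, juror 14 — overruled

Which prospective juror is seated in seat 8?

12

Removed: #2, #6, #9, #10, #13, #18, #21. (#14 stays — for-cause denied.)
Seating in order: seats 1–8 → #1, #3, #4, #5, #7, #8, #11, #12; alternates → #14, #15.
So seat 8 is #12.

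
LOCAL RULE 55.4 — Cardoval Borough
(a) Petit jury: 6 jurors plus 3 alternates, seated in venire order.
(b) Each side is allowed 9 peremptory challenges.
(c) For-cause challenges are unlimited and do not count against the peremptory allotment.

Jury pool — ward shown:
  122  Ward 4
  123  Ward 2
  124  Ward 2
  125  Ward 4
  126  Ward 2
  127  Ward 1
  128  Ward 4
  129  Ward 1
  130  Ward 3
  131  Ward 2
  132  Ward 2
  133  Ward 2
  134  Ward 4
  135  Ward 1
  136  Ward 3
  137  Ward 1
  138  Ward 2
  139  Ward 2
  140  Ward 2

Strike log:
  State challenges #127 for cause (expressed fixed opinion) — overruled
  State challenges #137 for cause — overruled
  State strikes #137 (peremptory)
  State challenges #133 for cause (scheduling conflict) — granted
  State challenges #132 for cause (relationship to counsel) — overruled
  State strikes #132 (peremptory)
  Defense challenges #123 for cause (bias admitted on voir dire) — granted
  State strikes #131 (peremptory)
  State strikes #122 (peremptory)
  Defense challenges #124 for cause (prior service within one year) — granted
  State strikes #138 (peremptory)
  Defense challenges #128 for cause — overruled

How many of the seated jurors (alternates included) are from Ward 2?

1

Removed: #122, #123, #124, #131, #132, #133, #137, #138.
Seated (9 incl. alternates): #125, #126, #127, #128, #129, #130, #134, #135, #136.
Of those, in Ward 2: #126 → 1.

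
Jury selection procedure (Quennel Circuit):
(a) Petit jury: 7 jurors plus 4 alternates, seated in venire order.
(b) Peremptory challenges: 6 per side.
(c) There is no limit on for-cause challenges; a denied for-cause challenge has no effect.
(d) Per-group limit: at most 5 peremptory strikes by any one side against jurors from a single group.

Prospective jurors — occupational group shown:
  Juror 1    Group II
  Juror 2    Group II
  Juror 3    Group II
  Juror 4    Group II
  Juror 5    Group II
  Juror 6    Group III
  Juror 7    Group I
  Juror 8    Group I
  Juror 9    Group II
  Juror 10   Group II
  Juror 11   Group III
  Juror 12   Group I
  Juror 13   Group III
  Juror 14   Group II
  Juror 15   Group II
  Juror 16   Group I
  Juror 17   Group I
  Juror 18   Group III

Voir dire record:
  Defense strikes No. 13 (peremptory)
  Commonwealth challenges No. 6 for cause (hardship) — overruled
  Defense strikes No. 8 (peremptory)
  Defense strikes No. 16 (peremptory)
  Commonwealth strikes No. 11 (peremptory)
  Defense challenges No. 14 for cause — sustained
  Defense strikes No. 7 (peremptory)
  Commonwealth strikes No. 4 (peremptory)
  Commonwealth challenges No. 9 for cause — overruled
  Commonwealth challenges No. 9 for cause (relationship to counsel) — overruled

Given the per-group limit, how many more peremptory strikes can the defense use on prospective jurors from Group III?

Defense peremptories so far: #13, #8, #16, #7 — 4 of 6 used, 2 left overall.
Against Group III: #13 — 1 used; per-group cap 5 leaves 4.
Binding limit: min(2, 4) = 2.

2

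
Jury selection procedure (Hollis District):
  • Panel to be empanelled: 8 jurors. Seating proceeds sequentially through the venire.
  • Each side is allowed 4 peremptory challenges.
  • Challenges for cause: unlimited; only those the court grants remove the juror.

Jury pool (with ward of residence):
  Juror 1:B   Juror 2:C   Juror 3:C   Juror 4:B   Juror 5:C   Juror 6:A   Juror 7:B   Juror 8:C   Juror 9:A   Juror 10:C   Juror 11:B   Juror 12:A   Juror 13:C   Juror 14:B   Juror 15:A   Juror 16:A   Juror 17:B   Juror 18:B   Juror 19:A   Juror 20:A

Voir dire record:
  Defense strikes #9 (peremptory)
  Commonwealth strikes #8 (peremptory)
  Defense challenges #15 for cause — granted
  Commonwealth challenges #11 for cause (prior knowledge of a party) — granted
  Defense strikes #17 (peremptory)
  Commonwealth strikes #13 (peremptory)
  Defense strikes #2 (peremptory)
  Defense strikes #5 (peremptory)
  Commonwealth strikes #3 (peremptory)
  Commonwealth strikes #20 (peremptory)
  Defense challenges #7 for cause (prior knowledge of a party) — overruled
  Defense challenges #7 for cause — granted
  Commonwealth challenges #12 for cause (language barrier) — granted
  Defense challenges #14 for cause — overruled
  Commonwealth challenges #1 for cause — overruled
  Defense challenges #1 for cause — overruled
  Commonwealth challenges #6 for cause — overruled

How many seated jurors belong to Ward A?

Removed: #2, #3, #5, #7, #8, #9, #11, #12, #13, #15, #17, #20.
Seated jurors 1–8: #1, #4, #6, #10, #14, #16, #18, #19.
Of those, in Ward A: #6, #16, #19 → 3.

3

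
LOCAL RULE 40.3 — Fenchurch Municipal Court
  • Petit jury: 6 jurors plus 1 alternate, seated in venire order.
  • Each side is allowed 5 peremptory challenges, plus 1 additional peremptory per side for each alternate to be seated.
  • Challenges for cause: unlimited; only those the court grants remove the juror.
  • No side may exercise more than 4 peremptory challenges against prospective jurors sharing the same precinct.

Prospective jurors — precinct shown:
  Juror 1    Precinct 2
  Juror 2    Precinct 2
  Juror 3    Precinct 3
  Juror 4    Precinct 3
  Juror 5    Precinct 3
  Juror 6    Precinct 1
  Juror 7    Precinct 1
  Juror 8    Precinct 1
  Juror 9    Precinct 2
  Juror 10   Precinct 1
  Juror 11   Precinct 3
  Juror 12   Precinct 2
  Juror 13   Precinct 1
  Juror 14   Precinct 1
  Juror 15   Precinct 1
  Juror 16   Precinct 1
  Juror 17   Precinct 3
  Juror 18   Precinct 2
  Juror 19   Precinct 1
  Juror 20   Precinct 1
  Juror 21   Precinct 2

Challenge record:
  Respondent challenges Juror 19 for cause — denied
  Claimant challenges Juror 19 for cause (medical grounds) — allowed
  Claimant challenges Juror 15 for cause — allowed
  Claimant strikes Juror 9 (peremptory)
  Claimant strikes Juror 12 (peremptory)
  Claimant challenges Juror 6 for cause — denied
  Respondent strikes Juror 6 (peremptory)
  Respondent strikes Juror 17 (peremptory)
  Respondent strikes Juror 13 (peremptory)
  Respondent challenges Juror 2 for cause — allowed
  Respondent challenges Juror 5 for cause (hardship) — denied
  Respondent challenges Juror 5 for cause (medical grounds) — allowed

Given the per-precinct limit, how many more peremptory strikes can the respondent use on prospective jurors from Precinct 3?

3

Respondent peremptories so far: #6, #17, #13 — 3 of 6 used, 3 left overall.
Against Precinct 3: #17 — 1 used; per-precinct cap 4 leaves 3.
Binding limit: min(3, 3) = 3.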